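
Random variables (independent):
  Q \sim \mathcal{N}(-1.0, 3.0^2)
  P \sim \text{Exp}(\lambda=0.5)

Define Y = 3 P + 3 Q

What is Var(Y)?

For independent RVs: Var(aX + bY) = a²Var(X) + b²Var(Y)
Var(Q) = 9
Var(P) = 4
Var(Y) = 3²*9 + 3²*4
= 9*9 + 9*4 = 117

117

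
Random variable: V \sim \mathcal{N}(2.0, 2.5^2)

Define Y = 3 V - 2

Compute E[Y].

For Y = 3V - 2:
E[Y] = 3 * E[V] - 2
E[V] = 2.0 = 2
E[Y] = 3 * 2 - 2 = 4

4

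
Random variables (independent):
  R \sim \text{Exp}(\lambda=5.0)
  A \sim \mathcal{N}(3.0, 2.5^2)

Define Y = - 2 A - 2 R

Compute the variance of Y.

For independent RVs: Var(aX + bY) = a²Var(X) + b²Var(Y)
Var(R) = 0.04
Var(A) = 6.25
Var(Y) = (-2)²*0.04 + (-2)²*6.25
= 4*0.04 + 4*6.25 = 25.16

25.16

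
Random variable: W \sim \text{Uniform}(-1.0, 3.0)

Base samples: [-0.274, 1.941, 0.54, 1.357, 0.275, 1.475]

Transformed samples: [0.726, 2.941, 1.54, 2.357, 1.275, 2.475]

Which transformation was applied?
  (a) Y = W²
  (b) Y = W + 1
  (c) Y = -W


Checking option (b) Y = W + 1:
  W = -0.274 -> Y = 0.726 ✓
  W = 1.941 -> Y = 2.941 ✓
  W = 0.54 -> Y = 1.54 ✓
All samples match this transformation.

(b) W + 1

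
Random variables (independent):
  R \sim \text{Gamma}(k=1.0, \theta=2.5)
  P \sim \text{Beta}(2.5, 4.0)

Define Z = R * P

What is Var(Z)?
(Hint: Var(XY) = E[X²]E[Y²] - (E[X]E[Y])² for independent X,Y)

Var(XY) = E[X²]E[Y²] - (E[X]E[Y])²
E[R] = 2.5, Var(R) = 6.25
E[P] = 0.38461538, Var(P) = 0.031558185
E[R²] = 6.25 + 2.5² = 12.5
E[P²] = 0.031558185 + 0.38461538² = 0.17948718
Var(Z) = 12.5*0.17948718 - (2.5*0.38461538)²
= 2.2435897 - 0.92455621 = 1.3190335

1.3190335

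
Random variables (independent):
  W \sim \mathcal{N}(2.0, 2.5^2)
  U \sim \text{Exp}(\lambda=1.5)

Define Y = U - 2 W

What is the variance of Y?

For independent RVs: Var(aX + bY) = a²Var(X) + b²Var(Y)
Var(W) = 6.25
Var(U) = 0.44444444
Var(Y) = (-2)²*6.25 + 1²*0.44444444
= 4*6.25 + 1*0.44444444 = 25.444444

25.444444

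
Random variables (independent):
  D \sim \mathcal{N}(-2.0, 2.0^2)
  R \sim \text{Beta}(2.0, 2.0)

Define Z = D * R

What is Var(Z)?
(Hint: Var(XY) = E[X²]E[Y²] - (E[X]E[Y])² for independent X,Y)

Var(XY) = E[X²]E[Y²] - (E[X]E[Y])²
E[D] = -2, Var(D) = 4
E[R] = 0.5, Var(R) = 0.05
E[D²] = 4 + (-2)² = 8
E[R²] = 0.05 + 0.5² = 0.3
Var(Z) = 8*0.3 - (-2*0.5)²
= 2.4 - 1 = 1.4

1.4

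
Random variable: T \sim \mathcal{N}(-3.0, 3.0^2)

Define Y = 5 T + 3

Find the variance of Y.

For Y = aT + b: Var(Y) = a² * Var(T)
Var(T) = 3.0^2 = 9
Var(Y) = 5² * 9 = 25 * 9 = 225

225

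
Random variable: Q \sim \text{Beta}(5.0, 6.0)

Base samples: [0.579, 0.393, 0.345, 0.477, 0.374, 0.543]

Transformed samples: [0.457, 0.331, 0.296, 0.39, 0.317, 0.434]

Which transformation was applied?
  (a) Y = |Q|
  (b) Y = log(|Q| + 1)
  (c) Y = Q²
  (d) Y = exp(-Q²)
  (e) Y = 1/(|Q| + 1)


Checking option (b) Y = log(|Q| + 1):
  Q = 0.579 -> Y = 0.457 ✓
  Q = 0.393 -> Y = 0.331 ✓
  Q = 0.345 -> Y = 0.296 ✓
All samples match this transformation.

(b) log(|Q| + 1)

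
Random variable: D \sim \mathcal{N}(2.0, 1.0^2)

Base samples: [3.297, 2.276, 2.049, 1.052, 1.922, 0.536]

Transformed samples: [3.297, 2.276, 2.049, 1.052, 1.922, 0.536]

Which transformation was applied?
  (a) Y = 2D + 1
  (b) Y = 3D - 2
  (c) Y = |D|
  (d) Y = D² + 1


Checking option (c) Y = |D|:
  D = 3.297 -> Y = 3.297 ✓
  D = 2.276 -> Y = 2.276 ✓
  D = 2.049 -> Y = 2.049 ✓
All samples match this transformation.

(c) |D|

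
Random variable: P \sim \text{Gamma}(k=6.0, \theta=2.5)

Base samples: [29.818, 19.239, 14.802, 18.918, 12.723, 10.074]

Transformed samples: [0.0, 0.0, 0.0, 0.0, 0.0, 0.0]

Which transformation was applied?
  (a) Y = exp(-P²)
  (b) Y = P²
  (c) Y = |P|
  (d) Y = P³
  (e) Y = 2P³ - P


Checking option (a) Y = exp(-P²):
  P = 29.818 -> Y = 0.0 ✓
  P = 19.239 -> Y = 0.0 ✓
  P = 14.802 -> Y = 0.0 ✓
All samples match this transformation.

(a) exp(-P²)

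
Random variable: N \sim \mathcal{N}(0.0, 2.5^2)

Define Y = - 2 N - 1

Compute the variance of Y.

For Y = aN + b: Var(Y) = a² * Var(N)
Var(N) = 2.5^2 = 6.25
Var(Y) = (-2)² * 6.25 = 4 * 6.25 = 25

25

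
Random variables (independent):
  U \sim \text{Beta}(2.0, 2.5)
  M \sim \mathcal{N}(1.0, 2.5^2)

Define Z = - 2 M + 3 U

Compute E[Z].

E[Z] = 3*E[U] - 2*E[M]
E[U] = 0.44444444
E[M] = 1
E[Z] = 3*0.44444444 - 2*1 = -0.66666667

-0.66666667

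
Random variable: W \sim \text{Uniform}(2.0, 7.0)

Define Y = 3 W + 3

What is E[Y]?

For Y = 3W + 3:
E[Y] = 3 * E[W] + 3
E[W] = (2 + 7)/2 = 4.5
E[Y] = 3 * 4.5 + 3 = 16.5

16.5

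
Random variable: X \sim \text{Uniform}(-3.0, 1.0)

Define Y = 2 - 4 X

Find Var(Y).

For Y = aX + b: Var(Y) = a² * Var(X)
Var(X) = (1 + 3)^2/12 = 1.3333333
Var(Y) = (-4)² * 1.3333333 = 16 * 1.3333333 = 21.333333

21.333333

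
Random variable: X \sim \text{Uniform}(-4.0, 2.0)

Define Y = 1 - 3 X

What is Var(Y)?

For Y = aX + b: Var(Y) = a² * Var(X)
Var(X) = (2 + 4)^2/12 = 3
Var(Y) = (-3)² * 3 = 9 * 3 = 27

27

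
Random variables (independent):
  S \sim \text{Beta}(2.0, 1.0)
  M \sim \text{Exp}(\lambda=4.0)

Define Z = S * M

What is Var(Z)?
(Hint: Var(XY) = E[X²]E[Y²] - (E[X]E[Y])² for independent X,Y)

Var(XY) = E[X²]E[Y²] - (E[X]E[Y])²
E[S] = 0.66666667, Var(S) = 0.055555556
E[M] = 0.25, Var(M) = 0.0625
E[S²] = 0.055555556 + 0.66666667² = 0.5
E[M²] = 0.0625 + 0.25² = 0.125
Var(Z) = 0.5*0.125 - (0.66666667*0.25)²
= 0.0625 - 0.027777778 = 0.034722222

0.034722222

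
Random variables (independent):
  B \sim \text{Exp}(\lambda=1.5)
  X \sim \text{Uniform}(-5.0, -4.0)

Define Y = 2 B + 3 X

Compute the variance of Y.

For independent RVs: Var(aX + bY) = a²Var(X) + b²Var(Y)
Var(B) = 0.44444444
Var(X) = 0.083333333
Var(Y) = 2²*0.44444444 + 3²*0.083333333
= 4*0.44444444 + 9*0.083333333 = 2.5277778

2.5277778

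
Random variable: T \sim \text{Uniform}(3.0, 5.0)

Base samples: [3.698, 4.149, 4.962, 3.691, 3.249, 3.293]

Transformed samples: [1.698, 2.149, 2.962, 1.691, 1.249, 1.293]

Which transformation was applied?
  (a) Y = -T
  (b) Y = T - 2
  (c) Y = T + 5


Checking option (b) Y = T - 2:
  T = 3.698 -> Y = 1.698 ✓
  T = 4.149 -> Y = 2.149 ✓
  T = 4.962 -> Y = 2.962 ✓
All samples match this transformation.

(b) T - 2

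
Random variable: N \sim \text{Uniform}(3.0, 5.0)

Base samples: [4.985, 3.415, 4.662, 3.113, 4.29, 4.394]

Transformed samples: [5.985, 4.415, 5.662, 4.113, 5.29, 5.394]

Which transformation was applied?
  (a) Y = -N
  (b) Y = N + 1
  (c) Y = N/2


Checking option (b) Y = N + 1:
  N = 4.985 -> Y = 5.985 ✓
  N = 3.415 -> Y = 4.415 ✓
  N = 4.662 -> Y = 5.662 ✓
All samples match this transformation.

(b) N + 1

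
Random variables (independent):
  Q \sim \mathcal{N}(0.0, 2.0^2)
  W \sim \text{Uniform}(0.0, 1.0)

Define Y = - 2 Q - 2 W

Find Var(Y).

For independent RVs: Var(aX + bY) = a²Var(X) + b²Var(Y)
Var(Q) = 4
Var(W) = 0.083333333
Var(Y) = (-2)²*4 + (-2)²*0.083333333
= 4*4 + 4*0.083333333 = 16.333333

16.333333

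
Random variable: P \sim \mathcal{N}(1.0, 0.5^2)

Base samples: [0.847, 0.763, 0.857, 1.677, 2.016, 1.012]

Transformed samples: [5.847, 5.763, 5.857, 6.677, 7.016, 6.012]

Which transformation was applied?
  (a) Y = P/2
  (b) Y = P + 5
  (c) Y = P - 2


Checking option (b) Y = P + 5:
  P = 0.847 -> Y = 5.847 ✓
  P = 0.763 -> Y = 5.763 ✓
  P = 0.857 -> Y = 5.857 ✓
All samples match this transformation.

(b) P + 5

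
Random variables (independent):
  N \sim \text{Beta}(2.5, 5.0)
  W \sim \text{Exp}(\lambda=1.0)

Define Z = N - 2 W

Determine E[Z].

E[Z] = 1*E[N] - 2*E[W]
E[N] = 0.33333333
E[W] = 1
E[Z] = 1*0.33333333 - 2*1 = -1.6666667

-1.6666667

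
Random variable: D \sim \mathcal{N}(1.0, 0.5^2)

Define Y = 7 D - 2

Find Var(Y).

For Y = aD + b: Var(Y) = a² * Var(D)
Var(D) = 0.5^2 = 0.25
Var(Y) = 7² * 0.25 = 49 * 0.25 = 12.25

12.25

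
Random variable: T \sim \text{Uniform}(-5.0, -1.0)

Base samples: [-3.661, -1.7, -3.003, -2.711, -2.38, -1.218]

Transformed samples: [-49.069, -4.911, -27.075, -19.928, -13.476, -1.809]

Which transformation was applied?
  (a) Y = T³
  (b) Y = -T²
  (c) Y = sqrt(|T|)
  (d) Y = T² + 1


Checking option (a) Y = T³:
  T = -3.661 -> Y = -49.069 ✓
  T = -1.7 -> Y = -4.911 ✓
  T = -3.003 -> Y = -27.075 ✓
All samples match this transformation.

(a) T³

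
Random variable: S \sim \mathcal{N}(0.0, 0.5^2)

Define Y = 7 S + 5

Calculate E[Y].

For Y = 7S + 5:
E[Y] = 7 * E[S] + 5
E[S] = 0.0 = 0
E[Y] = 7 * 0 + 5 = 5

5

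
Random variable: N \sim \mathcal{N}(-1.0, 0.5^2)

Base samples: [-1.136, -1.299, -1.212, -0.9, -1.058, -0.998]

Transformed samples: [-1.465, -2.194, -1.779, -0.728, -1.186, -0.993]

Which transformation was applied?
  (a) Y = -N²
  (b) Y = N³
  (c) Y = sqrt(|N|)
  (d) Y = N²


Checking option (b) Y = N³:
  N = -1.136 -> Y = -1.465 ✓
  N = -1.299 -> Y = -2.194 ✓
  N = -1.212 -> Y = -1.779 ✓
All samples match this transformation.

(b) N³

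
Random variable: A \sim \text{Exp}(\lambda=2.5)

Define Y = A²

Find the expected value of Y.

Using E[X²] = Var(X) + (E[X])²:
E[A] = 0.4
Var(A) = 1/2.5^2 = 0.16
E[A²] = 0.16 + 0.4² = 0.16 + 0.16 = 0.32

0.32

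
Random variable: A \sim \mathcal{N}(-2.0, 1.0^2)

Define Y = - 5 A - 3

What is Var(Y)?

For Y = aA + b: Var(Y) = a² * Var(A)
Var(A) = 1.0^2 = 1
Var(Y) = (-5)² * 1 = 25 * 1 = 25

25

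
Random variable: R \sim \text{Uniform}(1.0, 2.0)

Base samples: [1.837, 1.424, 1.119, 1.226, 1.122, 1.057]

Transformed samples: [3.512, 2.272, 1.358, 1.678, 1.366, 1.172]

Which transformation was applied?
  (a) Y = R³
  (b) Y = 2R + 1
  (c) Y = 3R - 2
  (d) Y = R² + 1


Checking option (c) Y = 3R - 2:
  R = 1.837 -> Y = 3.512 ✓
  R = 1.424 -> Y = 2.272 ✓
  R = 1.119 -> Y = 1.358 ✓
All samples match this transformation.

(c) 3R - 2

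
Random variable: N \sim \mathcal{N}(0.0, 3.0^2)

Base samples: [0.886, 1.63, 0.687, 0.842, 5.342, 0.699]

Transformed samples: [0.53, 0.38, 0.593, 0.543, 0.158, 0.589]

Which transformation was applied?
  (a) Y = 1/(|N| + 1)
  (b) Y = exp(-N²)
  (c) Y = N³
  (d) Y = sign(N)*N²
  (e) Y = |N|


Checking option (a) Y = 1/(|N| + 1):
  N = 0.886 -> Y = 0.53 ✓
  N = 1.63 -> Y = 0.38 ✓
  N = 0.687 -> Y = 0.593 ✓
All samples match this transformation.

(a) 1/(|N| + 1)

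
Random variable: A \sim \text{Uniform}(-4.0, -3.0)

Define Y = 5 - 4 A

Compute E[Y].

For Y = -4A + 5:
E[Y] = -4 * E[A] + 5
E[A] = (-4 - 3)/2 = -3.5
E[Y] = -4 * (-3.5) + 5 = 19

19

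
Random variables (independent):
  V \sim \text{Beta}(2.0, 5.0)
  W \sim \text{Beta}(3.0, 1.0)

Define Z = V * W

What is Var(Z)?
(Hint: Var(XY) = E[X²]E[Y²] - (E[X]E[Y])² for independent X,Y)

Var(XY) = E[X²]E[Y²] - (E[X]E[Y])²
E[V] = 0.28571429, Var(V) = 0.025510204
E[W] = 0.75, Var(W) = 0.0375
E[V²] = 0.025510204 + 0.28571429² = 0.10714286
E[W²] = 0.0375 + 0.75² = 0.6
Var(Z) = 0.10714286*0.6 - (0.28571429*0.75)²
= 0.064285714 - 0.045918367 = 0.018367347

0.018367347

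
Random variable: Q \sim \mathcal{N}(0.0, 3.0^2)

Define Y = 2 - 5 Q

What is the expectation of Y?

For Y = -5Q + 2:
E[Y] = -5 * E[Q] + 2
E[Q] = 0.0 = 0
E[Y] = -5 * 0 + 2 = 2

2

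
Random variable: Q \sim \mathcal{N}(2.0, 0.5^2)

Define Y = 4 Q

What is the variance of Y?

For Y = aQ + b: Var(Y) = a² * Var(Q)
Var(Q) = 0.5^2 = 0.25
Var(Y) = 4² * 0.25 = 16 * 0.25 = 4

4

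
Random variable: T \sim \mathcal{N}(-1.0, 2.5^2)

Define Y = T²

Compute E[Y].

Using E[X²] = Var(X) + (E[X])²:
E[T] = -1
Var(T) = 2.5^2 = 6.25
E[T²] = 6.25 + (-1)² = 6.25 + 1 = 7.25

7.25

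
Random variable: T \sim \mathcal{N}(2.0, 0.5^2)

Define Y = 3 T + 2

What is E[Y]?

For Y = 3T + 2:
E[Y] = 3 * E[T] + 2
E[T] = 2.0 = 2
E[Y] = 3 * 2 + 2 = 8

8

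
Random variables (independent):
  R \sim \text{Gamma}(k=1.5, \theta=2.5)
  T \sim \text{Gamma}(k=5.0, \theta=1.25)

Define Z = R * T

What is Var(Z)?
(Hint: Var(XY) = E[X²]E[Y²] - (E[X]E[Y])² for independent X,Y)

Var(XY) = E[X²]E[Y²] - (E[X]E[Y])²
E[R] = 3.75, Var(R) = 9.375
E[T] = 6.25, Var(T) = 7.8125
E[R²] = 9.375 + 3.75² = 23.4375
E[T²] = 7.8125 + 6.25² = 46.875
Var(Z) = 23.4375*46.875 - (3.75*6.25)²
= 1098.6328 - 549.31641 = 549.31641

549.31641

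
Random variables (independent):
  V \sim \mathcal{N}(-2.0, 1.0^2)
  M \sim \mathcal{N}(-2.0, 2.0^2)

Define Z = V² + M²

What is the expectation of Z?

E[Z] = E[V²] + E[M²]
E[V²] = Var(V) + E[V]² = 1 + 4 = 5
E[M²] = Var(M) + E[M]² = 4 + 4 = 8
E[Z] = 5 + 8 = 13

13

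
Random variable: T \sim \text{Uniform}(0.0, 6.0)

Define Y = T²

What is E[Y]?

E[T²] = Var(T) + (E[T])² = 3 + 9 = 12

12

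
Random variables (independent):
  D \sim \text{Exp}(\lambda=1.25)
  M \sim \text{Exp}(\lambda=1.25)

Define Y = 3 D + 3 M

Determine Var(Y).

For independent RVs: Var(aX + bY) = a²Var(X) + b²Var(Y)
Var(D) = 0.64
Var(M) = 0.64
Var(Y) = 3²*0.64 + 3²*0.64
= 9*0.64 + 9*0.64 = 11.52

11.52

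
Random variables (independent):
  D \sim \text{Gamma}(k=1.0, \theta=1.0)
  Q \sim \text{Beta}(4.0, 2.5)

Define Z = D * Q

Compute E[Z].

For independent RVs: E[XY] = E[X]*E[Y]
E[D] = 1
E[Q] = 0.61538462
E[Z] = 1 * 0.61538462 = 0.61538462

0.61538462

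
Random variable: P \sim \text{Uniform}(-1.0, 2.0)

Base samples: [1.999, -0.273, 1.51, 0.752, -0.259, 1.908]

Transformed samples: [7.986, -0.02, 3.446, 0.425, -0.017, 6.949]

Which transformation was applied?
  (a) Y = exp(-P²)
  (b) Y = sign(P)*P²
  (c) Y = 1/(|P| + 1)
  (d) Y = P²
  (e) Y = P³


Checking option (e) Y = P³:
  P = 1.999 -> Y = 7.986 ✓
  P = -0.273 -> Y = -0.02 ✓
  P = 1.51 -> Y = 3.446 ✓
All samples match this transformation.

(e) P³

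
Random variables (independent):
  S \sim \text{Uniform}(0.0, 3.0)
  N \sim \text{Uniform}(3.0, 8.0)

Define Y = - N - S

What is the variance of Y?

For independent RVs: Var(aX + bY) = a²Var(X) + b²Var(Y)
Var(S) = 0.75
Var(N) = 2.0833333
Var(Y) = (-1)²*0.75 + (-1)²*2.0833333
= 1*0.75 + 1*2.0833333 = 2.8333333

2.8333333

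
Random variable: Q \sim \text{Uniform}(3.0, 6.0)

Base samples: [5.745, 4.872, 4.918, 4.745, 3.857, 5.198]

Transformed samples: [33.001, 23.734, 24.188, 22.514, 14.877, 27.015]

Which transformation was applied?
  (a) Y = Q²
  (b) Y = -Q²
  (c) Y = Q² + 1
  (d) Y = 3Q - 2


Checking option (a) Y = Q²:
  Q = 5.745 -> Y = 33.001 ✓
  Q = 4.872 -> Y = 23.734 ✓
  Q = 4.918 -> Y = 24.188 ✓
All samples match this transformation.

(a) Q²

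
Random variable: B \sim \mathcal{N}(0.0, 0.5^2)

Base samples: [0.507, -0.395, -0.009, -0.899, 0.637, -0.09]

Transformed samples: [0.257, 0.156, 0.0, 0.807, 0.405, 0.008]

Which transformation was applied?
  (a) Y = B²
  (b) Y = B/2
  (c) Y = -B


Checking option (a) Y = B²:
  B = 0.507 -> Y = 0.257 ✓
  B = -0.395 -> Y = 0.156 ✓
  B = -0.009 -> Y = 0.0 ✓
All samples match this transformation.

(a) B²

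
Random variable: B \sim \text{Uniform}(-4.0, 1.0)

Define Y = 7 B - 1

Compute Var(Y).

For Y = aB + b: Var(Y) = a² * Var(B)
Var(B) = (1 + 4)^2/12 = 2.0833333
Var(Y) = 7² * 2.0833333 = 49 * 2.0833333 = 102.08333

102.08333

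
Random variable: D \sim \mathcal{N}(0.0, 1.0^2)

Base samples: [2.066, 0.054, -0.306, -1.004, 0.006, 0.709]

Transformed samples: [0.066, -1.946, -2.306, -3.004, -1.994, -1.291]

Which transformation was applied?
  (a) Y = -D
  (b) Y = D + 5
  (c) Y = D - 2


Checking option (c) Y = D - 2:
  D = 2.066 -> Y = 0.066 ✓
  D = 0.054 -> Y = -1.946 ✓
  D = -0.306 -> Y = -2.306 ✓
All samples match this transformation.

(c) D - 2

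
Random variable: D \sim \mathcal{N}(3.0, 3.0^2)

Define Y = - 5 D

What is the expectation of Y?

For Y = -5D:
E[Y] = -5 * E[D]
E[D] = 3.0 = 3
E[Y] = -5 * 3 = -15

-15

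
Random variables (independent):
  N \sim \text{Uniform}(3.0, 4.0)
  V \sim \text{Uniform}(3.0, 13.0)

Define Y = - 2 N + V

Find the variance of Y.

For independent RVs: Var(aX + bY) = a²Var(X) + b²Var(Y)
Var(N) = 0.083333333
Var(V) = 8.3333333
Var(Y) = (-2)²*0.083333333 + 1²*8.3333333
= 4*0.083333333 + 1*8.3333333 = 8.6666667

8.6666667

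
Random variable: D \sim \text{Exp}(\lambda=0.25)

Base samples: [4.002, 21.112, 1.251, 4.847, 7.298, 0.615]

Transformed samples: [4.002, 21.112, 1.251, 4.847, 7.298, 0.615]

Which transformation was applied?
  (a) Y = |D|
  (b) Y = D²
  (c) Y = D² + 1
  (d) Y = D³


Checking option (a) Y = |D|:
  D = 4.002 -> Y = 4.002 ✓
  D = 21.112 -> Y = 21.112 ✓
  D = 1.251 -> Y = 1.251 ✓
All samples match this transformation.

(a) |D|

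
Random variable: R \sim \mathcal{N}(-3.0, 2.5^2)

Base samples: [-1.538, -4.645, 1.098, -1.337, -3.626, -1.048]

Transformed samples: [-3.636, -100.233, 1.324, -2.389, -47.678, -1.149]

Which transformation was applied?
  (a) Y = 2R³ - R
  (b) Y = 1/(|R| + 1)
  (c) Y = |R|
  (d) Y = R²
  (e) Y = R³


Checking option (e) Y = R³:
  R = -1.538 -> Y = -3.636 ✓
  R = -4.645 -> Y = -100.233 ✓
  R = 1.098 -> Y = 1.324 ✓
All samples match this transformation.

(e) R³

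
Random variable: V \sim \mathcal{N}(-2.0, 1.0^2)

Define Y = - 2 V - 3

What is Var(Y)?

For Y = aV + b: Var(Y) = a² * Var(V)
Var(V) = 1.0^2 = 1
Var(Y) = (-2)² * 1 = 4 * 1 = 4

4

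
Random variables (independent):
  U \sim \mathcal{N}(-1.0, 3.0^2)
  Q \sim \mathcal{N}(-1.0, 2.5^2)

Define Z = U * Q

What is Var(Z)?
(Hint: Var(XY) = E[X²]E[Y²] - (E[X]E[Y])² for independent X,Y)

Var(XY) = E[X²]E[Y²] - (E[X]E[Y])²
E[U] = -1, Var(U) = 9
E[Q] = -1, Var(Q) = 6.25
E[U²] = 9 + (-1)² = 10
E[Q²] = 6.25 + (-1)² = 7.25
Var(Z) = 10*7.25 - (-1*(-1))²
= 72.5 - 1 = 71.5

71.5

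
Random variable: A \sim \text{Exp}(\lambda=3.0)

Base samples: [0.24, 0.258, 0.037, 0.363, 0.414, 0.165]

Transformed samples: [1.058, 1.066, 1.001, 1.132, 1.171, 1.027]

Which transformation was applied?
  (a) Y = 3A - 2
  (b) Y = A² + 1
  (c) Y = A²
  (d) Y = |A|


Checking option (b) Y = A² + 1:
  A = 0.24 -> Y = 1.058 ✓
  A = 0.258 -> Y = 1.066 ✓
  A = 0.037 -> Y = 1.001 ✓
All samples match this transformation.

(b) A² + 1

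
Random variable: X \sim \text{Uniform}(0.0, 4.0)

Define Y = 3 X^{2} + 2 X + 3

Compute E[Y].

E[Y] = 3*E[X²] + 2*E[X] + 3
E[X] = 2
E[X²] = Var(X) + (E[X])² = 1.3333333 + 4 = 5.3333333
E[Y] = 3*5.3333333 + 2*2 + 3 = 23

23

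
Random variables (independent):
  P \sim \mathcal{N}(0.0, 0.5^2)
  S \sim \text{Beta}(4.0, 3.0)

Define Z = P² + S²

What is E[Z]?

E[Z] = E[P²] + E[S²]
E[P²] = Var(P) + E[P]² = 0.25 + 0 = 0.25
E[S²] = Var(S) + E[S]² = 0.030612245 + 0.32653061 = 0.35714286
E[Z] = 0.25 + 0.35714286 = 0.60714286

0.60714286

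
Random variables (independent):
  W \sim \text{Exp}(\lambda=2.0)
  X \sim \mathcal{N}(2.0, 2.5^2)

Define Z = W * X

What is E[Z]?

For independent RVs: E[XY] = E[X]*E[Y]
E[W] = 0.5
E[X] = 2
E[Z] = 0.5 * 2 = 1

1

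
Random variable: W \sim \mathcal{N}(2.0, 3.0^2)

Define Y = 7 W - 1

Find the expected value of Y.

For Y = 7W - 1:
E[Y] = 7 * E[W] - 1
E[W] = 2.0 = 2
E[Y] = 7 * 2 - 1 = 13

13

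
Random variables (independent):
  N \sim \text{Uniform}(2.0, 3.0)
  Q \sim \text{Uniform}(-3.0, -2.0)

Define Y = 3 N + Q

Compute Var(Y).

For independent RVs: Var(aX + bY) = a²Var(X) + b²Var(Y)
Var(N) = 0.083333333
Var(Q) = 0.083333333
Var(Y) = 3²*0.083333333 + 1²*0.083333333
= 9*0.083333333 + 1*0.083333333 = 0.83333333

0.83333333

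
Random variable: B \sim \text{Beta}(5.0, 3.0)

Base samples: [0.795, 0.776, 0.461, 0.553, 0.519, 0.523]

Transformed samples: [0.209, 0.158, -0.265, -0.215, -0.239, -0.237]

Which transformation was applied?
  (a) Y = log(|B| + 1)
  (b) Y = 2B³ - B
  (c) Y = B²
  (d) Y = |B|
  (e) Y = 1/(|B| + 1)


Checking option (b) Y = 2B³ - B:
  B = 0.795 -> Y = 0.209 ✓
  B = 0.776 -> Y = 0.158 ✓
  B = 0.461 -> Y = -0.265 ✓
All samples match this transformation.

(b) 2B³ - B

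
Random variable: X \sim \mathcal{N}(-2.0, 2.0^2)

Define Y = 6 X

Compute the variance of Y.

For Y = aX + b: Var(Y) = a² * Var(X)
Var(X) = 2.0^2 = 4
Var(Y) = 6² * 4 = 36 * 4 = 144

144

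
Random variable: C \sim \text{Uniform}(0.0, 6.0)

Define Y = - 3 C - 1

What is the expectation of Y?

For Y = -3C - 1:
E[Y] = -3 * E[C] - 1
E[C] = (0 + 6)/2 = 3
E[Y] = -3 * 3 - 1 = -10

-10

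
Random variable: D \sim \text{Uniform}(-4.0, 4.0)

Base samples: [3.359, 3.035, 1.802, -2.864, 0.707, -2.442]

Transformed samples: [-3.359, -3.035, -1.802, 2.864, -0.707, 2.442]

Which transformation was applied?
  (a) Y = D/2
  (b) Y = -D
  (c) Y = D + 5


Checking option (b) Y = -D:
  D = 3.359 -> Y = -3.359 ✓
  D = 3.035 -> Y = -3.035 ✓
  D = 1.802 -> Y = -1.802 ✓
All samples match this transformation.

(b) -D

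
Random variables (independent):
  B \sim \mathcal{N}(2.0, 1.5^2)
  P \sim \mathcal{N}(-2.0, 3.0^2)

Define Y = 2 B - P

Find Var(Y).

For independent RVs: Var(aX + bY) = a²Var(X) + b²Var(Y)
Var(B) = 2.25
Var(P) = 9
Var(Y) = 2²*2.25 + (-1)²*9
= 4*2.25 + 1*9 = 18

18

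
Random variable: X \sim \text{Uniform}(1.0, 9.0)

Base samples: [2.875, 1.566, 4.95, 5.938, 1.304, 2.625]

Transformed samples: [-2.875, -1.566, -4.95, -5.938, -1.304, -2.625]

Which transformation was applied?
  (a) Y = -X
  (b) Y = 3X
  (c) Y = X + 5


Checking option (a) Y = -X:
  X = 2.875 -> Y = -2.875 ✓
  X = 1.566 -> Y = -1.566 ✓
  X = 4.95 -> Y = -4.95 ✓
All samples match this transformation.

(a) -X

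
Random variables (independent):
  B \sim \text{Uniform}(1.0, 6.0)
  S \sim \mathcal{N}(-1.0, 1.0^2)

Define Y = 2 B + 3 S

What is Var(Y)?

For independent RVs: Var(aX + bY) = a²Var(X) + b²Var(Y)
Var(B) = 2.0833333
Var(S) = 1
Var(Y) = 2²*2.0833333 + 3²*1
= 4*2.0833333 + 9*1 = 17.333333

17.333333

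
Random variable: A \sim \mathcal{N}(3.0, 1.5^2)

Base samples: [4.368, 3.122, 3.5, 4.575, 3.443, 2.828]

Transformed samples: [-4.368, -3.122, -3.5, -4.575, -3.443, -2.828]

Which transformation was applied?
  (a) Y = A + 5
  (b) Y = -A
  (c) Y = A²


Checking option (b) Y = -A:
  A = 4.368 -> Y = -4.368 ✓
  A = 3.122 -> Y = -3.122 ✓
  A = 3.5 -> Y = -3.5 ✓
All samples match this transformation.

(b) -A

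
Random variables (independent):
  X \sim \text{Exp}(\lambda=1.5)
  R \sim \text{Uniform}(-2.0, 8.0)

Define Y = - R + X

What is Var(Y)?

For independent RVs: Var(aX + bY) = a²Var(X) + b²Var(Y)
Var(X) = 0.44444444
Var(R) = 8.3333333
Var(Y) = 1²*0.44444444 + (-1)²*8.3333333
= 1*0.44444444 + 1*8.3333333 = 8.7777778

8.7777778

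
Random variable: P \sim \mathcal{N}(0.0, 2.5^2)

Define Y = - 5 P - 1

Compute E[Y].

For Y = -5P - 1:
E[Y] = -5 * E[P] - 1
E[P] = 0.0 = 0
E[Y] = -5 * 0 - 1 = -1

-1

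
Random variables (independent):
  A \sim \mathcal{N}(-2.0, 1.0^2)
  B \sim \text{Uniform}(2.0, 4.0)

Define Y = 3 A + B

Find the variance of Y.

For independent RVs: Var(aX + bY) = a²Var(X) + b²Var(Y)
Var(A) = 1
Var(B) = 0.33333333
Var(Y) = 3²*1 + 1²*0.33333333
= 9*1 + 1*0.33333333 = 9.3333333

9.3333333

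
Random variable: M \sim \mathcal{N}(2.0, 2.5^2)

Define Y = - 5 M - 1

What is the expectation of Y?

For Y = -5M - 1:
E[Y] = -5 * E[M] - 1
E[M] = 2.0 = 2
E[Y] = -5 * 2 - 1 = -11

-11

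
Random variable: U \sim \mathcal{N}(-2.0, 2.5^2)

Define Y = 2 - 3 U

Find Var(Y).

For Y = aU + b: Var(Y) = a² * Var(U)
Var(U) = 2.5^2 = 6.25
Var(Y) = (-3)² * 6.25 = 9 * 6.25 = 56.25

56.25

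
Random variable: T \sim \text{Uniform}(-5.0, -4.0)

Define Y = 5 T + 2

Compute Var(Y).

For Y = aT + b: Var(Y) = a² * Var(T)
Var(T) = (-4 + 5)^2/12 = 0.083333333
Var(Y) = 5² * 0.083333333 = 25 * 0.083333333 = 2.0833333

2.0833333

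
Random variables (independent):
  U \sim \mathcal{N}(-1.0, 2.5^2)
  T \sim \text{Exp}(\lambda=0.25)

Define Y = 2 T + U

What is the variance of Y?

For independent RVs: Var(aX + bY) = a²Var(X) + b²Var(Y)
Var(U) = 6.25
Var(T) = 16
Var(Y) = 1²*6.25 + 2²*16
= 1*6.25 + 4*16 = 70.25

70.25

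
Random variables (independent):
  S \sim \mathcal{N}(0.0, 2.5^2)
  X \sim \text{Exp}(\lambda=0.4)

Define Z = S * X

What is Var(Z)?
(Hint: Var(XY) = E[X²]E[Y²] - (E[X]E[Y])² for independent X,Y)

Var(XY) = E[X²]E[Y²] - (E[X]E[Y])²
E[S] = 0, Var(S) = 6.25
E[X] = 2.5, Var(X) = 6.25
E[S²] = 6.25 + 0² = 6.25
E[X²] = 6.25 + 2.5² = 12.5
Var(Z) = 6.25*12.5 - (0*2.5)²
= 78.125 - 0 = 78.125

78.125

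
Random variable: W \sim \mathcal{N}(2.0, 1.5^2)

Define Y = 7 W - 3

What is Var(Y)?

For Y = aW + b: Var(Y) = a² * Var(W)
Var(W) = 1.5^2 = 2.25
Var(Y) = 7² * 2.25 = 49 * 2.25 = 110.25

110.25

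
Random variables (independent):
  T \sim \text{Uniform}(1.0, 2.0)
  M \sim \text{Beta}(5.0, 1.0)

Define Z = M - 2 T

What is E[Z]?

E[Z] = -2*E[T] + 1*E[M]
E[T] = 1.5
E[M] = 0.83333333
E[Z] = -2*1.5 + 1*0.83333333 = -2.1666667

-2.1666667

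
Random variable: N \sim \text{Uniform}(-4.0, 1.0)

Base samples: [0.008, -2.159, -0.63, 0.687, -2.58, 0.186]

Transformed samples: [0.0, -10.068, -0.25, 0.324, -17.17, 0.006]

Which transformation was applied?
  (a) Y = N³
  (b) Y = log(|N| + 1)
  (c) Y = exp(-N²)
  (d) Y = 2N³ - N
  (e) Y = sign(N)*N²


Checking option (a) Y = N³:
  N = 0.008 -> Y = 0.0 ✓
  N = -2.159 -> Y = -10.068 ✓
  N = -0.63 -> Y = -0.25 ✓
All samples match this transformation.

(a) N³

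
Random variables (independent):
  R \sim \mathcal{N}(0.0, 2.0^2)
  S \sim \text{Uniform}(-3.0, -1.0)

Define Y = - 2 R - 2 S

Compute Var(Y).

For independent RVs: Var(aX + bY) = a²Var(X) + b²Var(Y)
Var(R) = 4
Var(S) = 0.33333333
Var(Y) = (-2)²*4 + (-2)²*0.33333333
= 4*4 + 4*0.33333333 = 17.333333

17.333333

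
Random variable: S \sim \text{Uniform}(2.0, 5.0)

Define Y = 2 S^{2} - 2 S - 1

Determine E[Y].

E[Y] = 2*E[S²] - 2*E[S] - 1
E[S] = 3.5
E[S²] = Var(S) + (E[S])² = 0.75 + 12.25 = 13
E[Y] = 2*13 - 2*3.5 - 1 = 18

18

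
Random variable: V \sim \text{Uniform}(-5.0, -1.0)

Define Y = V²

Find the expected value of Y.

E[V²] = Var(V) + (E[V])² = 1.3333333 + 9 = 10.333333

10.333333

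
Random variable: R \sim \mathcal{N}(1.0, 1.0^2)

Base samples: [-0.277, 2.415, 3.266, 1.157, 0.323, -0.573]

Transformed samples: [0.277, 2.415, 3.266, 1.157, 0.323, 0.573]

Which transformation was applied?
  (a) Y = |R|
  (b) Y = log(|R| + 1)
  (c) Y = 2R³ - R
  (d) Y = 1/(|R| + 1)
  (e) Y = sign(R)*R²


Checking option (a) Y = |R|:
  R = -0.277 -> Y = 0.277 ✓
  R = 2.415 -> Y = 2.415 ✓
  R = 3.266 -> Y = 3.266 ✓
All samples match this transformation.

(a) |R|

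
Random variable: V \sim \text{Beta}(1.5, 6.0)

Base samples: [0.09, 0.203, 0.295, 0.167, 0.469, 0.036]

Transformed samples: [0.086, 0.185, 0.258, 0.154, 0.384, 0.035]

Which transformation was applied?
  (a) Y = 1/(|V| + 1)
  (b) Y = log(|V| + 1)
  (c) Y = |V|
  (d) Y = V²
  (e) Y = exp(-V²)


Checking option (b) Y = log(|V| + 1):
  V = 0.09 -> Y = 0.086 ✓
  V = 0.203 -> Y = 0.185 ✓
  V = 0.295 -> Y = 0.258 ✓
All samples match this transformation.

(b) log(|V| + 1)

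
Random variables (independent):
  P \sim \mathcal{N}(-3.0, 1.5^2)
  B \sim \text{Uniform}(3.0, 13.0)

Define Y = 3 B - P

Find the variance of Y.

For independent RVs: Var(aX + bY) = a²Var(X) + b²Var(Y)
Var(P) = 2.25
Var(B) = 8.3333333
Var(Y) = (-1)²*2.25 + 3²*8.3333333
= 1*2.25 + 9*8.3333333 = 77.25

77.25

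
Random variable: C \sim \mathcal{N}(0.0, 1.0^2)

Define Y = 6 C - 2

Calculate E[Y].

For Y = 6C - 2:
E[Y] = 6 * E[C] - 2
E[C] = 0.0 = 0
E[Y] = 6 * 0 - 2 = -2

-2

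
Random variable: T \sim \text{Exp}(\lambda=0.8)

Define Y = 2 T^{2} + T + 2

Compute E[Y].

E[Y] = 2*E[T²] + 1*E[T] + 2
E[T] = 1.25
E[T²] = Var(T) + (E[T])² = 1.5625 + 1.5625 = 3.125
E[Y] = 2*3.125 + 1*1.25 + 2 = 9.5

9.5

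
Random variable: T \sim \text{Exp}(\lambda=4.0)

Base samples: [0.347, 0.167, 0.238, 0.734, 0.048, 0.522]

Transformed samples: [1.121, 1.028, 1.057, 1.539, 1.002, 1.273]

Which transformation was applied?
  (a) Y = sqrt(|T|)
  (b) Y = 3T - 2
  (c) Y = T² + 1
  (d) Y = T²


Checking option (c) Y = T² + 1:
  T = 0.347 -> Y = 1.121 ✓
  T = 0.167 -> Y = 1.028 ✓
  T = 0.238 -> Y = 1.057 ✓
All samples match this transformation.

(c) T² + 1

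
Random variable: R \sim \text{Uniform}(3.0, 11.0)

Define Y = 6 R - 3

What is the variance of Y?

For Y = aR + b: Var(Y) = a² * Var(R)
Var(R) = (11 - 3)^2/12 = 5.3333333
Var(Y) = 6² * 5.3333333 = 36 * 5.3333333 = 192

192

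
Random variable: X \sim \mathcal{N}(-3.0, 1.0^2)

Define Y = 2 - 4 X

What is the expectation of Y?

For Y = -4X + 2:
E[Y] = -4 * E[X] + 2
E[X] = -3.0 = -3
E[Y] = -4 * (-3) + 2 = 14

14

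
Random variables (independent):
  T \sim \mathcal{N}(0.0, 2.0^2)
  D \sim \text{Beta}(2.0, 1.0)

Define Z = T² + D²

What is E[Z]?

E[Z] = E[T²] + E[D²]
E[T²] = Var(T) + E[T]² = 4 + 0 = 4
E[D²] = Var(D) + E[D]² = 0.055555556 + 0.44444444 = 0.5
E[Z] = 4 + 0.5 = 4.5

4.5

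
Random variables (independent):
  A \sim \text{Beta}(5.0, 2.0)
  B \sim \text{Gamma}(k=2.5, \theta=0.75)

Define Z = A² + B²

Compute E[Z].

E[Z] = E[A²] + E[B²]
E[A²] = Var(A) + E[A]² = 0.025510204 + 0.51020408 = 0.53571429
E[B²] = Var(B) + E[B]² = 1.40625 + 3.515625 = 4.921875
E[Z] = 0.53571429 + 4.921875 = 5.4575893

5.4575893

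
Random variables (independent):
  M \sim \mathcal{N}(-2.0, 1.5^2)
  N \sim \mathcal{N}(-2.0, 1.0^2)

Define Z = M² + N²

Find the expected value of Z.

E[Z] = E[M²] + E[N²]
E[M²] = Var(M) + E[M]² = 2.25 + 4 = 6.25
E[N²] = Var(N) + E[N]² = 1 + 4 = 5
E[Z] = 6.25 + 5 = 11.25

11.25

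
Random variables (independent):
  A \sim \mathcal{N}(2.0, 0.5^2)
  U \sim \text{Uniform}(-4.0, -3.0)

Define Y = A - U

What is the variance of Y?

For independent RVs: Var(aX + bY) = a²Var(X) + b²Var(Y)
Var(A) = 0.25
Var(U) = 0.083333333
Var(Y) = 1²*0.25 + (-1)²*0.083333333
= 1*0.25 + 1*0.083333333 = 0.33333333

0.33333333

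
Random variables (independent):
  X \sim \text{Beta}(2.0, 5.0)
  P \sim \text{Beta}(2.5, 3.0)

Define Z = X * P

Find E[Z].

For independent RVs: E[XY] = E[X]*E[Y]
E[X] = 0.28571429
E[P] = 0.45454545
E[Z] = 0.28571429 * 0.45454545 = 0.12987013

0.12987013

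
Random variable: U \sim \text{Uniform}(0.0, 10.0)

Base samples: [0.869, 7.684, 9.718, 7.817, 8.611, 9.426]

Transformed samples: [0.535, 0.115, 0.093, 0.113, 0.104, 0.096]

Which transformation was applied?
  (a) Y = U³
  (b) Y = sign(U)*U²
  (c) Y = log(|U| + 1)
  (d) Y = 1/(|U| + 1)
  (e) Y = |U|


Checking option (d) Y = 1/(|U| + 1):
  U = 0.869 -> Y = 0.535 ✓
  U = 7.684 -> Y = 0.115 ✓
  U = 9.718 -> Y = 0.093 ✓
All samples match this transformation.

(d) 1/(|U| + 1)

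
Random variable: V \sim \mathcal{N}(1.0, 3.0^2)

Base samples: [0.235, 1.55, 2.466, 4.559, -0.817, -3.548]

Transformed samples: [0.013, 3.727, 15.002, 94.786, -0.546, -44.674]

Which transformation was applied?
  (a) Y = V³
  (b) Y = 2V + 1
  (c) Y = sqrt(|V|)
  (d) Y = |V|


Checking option (a) Y = V³:
  V = 0.235 -> Y = 0.013 ✓
  V = 1.55 -> Y = 3.727 ✓
  V = 2.466 -> Y = 15.002 ✓
All samples match this transformation.

(a) V³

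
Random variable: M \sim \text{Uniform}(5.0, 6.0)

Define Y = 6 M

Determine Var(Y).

For Y = aM + b: Var(Y) = a² * Var(M)
Var(M) = (6 - 5)^2/12 = 0.083333333
Var(Y) = 6² * 0.083333333 = 36 * 0.083333333 = 3

3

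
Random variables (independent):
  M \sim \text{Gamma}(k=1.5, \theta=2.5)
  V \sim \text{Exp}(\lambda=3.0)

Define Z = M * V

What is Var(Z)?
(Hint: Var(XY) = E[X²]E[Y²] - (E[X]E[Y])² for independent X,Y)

Var(XY) = E[X²]E[Y²] - (E[X]E[Y])²
E[M] = 3.75, Var(M) = 9.375
E[V] = 0.33333333, Var(V) = 0.11111111
E[M²] = 9.375 + 3.75² = 23.4375
E[V²] = 0.11111111 + 0.33333333² = 0.22222222
Var(Z) = 23.4375*0.22222222 - (3.75*0.33333333)²
= 5.2083333 - 1.5625 = 3.6458333

3.6458333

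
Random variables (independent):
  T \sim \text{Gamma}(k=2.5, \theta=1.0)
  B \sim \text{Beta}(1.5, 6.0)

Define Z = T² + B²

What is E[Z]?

E[Z] = E[T²] + E[B²]
E[T²] = Var(T) + E[T]² = 2.5 + 6.25 = 8.75
E[B²] = Var(B) + E[B]² = 0.018823529 + 0.04 = 0.058823529
E[Z] = 8.75 + 0.058823529 = 8.8088235

8.8088235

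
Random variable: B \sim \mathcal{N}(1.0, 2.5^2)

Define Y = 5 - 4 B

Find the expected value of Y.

For Y = -4B + 5:
E[Y] = -4 * E[B] + 5
E[B] = 1.0 = 1
E[Y] = -4 * 1 + 5 = 1

1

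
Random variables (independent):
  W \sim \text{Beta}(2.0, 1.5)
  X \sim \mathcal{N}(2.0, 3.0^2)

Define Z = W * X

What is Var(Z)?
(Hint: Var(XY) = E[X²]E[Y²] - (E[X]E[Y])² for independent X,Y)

Var(XY) = E[X²]E[Y²] - (E[X]E[Y])²
E[W] = 0.57142857, Var(W) = 0.054421769
E[X] = 2, Var(X) = 9
E[W²] = 0.054421769 + 0.57142857² = 0.38095238
E[X²] = 9 + 2² = 13
Var(Z) = 0.38095238*13 - (0.57142857*2)²
= 4.952381 - 1.3061224 = 3.6462585

3.6462585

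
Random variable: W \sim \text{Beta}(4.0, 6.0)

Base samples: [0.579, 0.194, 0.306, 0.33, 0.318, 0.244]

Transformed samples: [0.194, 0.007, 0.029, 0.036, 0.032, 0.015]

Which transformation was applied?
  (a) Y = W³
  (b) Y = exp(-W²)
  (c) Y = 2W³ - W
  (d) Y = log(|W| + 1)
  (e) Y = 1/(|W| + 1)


Checking option (a) Y = W³:
  W = 0.579 -> Y = 0.194 ✓
  W = 0.194 -> Y = 0.007 ✓
  W = 0.306 -> Y = 0.029 ✓
All samples match this transformation.

(a) W³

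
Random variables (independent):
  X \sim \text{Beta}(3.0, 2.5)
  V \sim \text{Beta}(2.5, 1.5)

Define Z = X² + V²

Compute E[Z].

E[Z] = E[X²] + E[V²]
E[X²] = Var(X) + E[X]² = 0.038143675 + 0.29752066 = 0.33566434
E[V²] = Var(V) + E[V]² = 0.046875 + 0.390625 = 0.4375
E[Z] = 0.33566434 + 0.4375 = 0.77316434

0.77316434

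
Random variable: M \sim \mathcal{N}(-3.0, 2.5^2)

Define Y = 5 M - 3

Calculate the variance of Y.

For Y = aM + b: Var(Y) = a² * Var(M)
Var(M) = 2.5^2 = 6.25
Var(Y) = 5² * 6.25 = 25 * 6.25 = 156.25

156.25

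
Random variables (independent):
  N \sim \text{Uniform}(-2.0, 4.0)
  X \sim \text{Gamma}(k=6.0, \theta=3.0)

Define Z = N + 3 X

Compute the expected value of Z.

E[Z] = 1*E[N] + 3*E[X]
E[N] = 1
E[X] = 18
E[Z] = 1*1 + 3*18 = 55

55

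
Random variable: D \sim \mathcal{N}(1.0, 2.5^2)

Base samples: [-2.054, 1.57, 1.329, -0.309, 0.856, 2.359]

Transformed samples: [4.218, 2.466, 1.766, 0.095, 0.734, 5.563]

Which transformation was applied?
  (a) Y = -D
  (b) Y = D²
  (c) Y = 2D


Checking option (b) Y = D²:
  D = -2.054 -> Y = 4.218 ✓
  D = 1.57 -> Y = 2.466 ✓
  D = 1.329 -> Y = 1.766 ✓
All samples match this transformation.

(b) D²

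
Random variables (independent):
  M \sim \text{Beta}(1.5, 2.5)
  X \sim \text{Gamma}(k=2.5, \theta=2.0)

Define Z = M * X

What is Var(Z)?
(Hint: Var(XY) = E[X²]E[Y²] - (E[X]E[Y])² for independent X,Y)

Var(XY) = E[X²]E[Y²] - (E[X]E[Y])²
E[M] = 0.375, Var(M) = 0.046875
E[X] = 5, Var(X) = 10
E[M²] = 0.046875 + 0.375² = 0.1875
E[X²] = 10 + 5² = 35
Var(Z) = 0.1875*35 - (0.375*5)²
= 6.5625 - 3.515625 = 3.046875

3.046875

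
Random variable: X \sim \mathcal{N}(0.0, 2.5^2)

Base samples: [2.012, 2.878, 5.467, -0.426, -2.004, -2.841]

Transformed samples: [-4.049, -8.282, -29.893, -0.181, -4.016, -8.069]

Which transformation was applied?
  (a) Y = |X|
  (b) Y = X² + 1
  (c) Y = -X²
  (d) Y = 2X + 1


Checking option (c) Y = -X²:
  X = 2.012 -> Y = -4.049 ✓
  X = 2.878 -> Y = -8.282 ✓
  X = 5.467 -> Y = -29.893 ✓
All samples match this transformation.

(c) -X²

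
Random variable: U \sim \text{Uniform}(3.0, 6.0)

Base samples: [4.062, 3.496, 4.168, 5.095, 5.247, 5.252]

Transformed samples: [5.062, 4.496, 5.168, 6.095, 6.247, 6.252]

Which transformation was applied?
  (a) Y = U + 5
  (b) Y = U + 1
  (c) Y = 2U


Checking option (b) Y = U + 1:
  U = 4.062 -> Y = 5.062 ✓
  U = 3.496 -> Y = 4.496 ✓
  U = 4.168 -> Y = 5.168 ✓
All samples match this transformation.

(b) U + 1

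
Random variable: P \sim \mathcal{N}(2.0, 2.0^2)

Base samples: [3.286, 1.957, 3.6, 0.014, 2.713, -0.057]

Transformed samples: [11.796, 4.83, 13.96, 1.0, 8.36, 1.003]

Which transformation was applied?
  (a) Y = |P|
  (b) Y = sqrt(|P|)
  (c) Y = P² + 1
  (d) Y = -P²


Checking option (c) Y = P² + 1:
  P = 3.286 -> Y = 11.796 ✓
  P = 1.957 -> Y = 4.83 ✓
  P = 3.6 -> Y = 13.96 ✓
All samples match this transformation.

(c) P² + 1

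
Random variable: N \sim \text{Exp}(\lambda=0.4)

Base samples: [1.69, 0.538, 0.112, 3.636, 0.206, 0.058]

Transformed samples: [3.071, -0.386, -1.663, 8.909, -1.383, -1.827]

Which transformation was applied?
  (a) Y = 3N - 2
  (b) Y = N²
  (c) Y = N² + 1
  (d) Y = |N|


Checking option (a) Y = 3N - 2:
  N = 1.69 -> Y = 3.071 ✓
  N = 0.538 -> Y = -0.386 ✓
  N = 0.112 -> Y = -1.663 ✓
All samples match this transformation.

(a) 3N - 2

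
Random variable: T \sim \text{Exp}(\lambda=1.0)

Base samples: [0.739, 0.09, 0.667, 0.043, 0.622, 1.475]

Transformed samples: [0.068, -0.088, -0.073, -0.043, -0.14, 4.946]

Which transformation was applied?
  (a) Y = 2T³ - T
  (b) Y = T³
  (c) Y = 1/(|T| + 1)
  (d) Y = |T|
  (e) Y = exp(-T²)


Checking option (a) Y = 2T³ - T:
  T = 0.739 -> Y = 0.068 ✓
  T = 0.09 -> Y = -0.088 ✓
  T = 0.667 -> Y = -0.073 ✓
All samples match this transformation.

(a) 2T³ - T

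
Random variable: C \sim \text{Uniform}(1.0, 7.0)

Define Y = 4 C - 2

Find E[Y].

For Y = 4C - 2:
E[Y] = 4 * E[C] - 2
E[C] = (1 + 7)/2 = 4
E[Y] = 4 * 4 - 2 = 14

14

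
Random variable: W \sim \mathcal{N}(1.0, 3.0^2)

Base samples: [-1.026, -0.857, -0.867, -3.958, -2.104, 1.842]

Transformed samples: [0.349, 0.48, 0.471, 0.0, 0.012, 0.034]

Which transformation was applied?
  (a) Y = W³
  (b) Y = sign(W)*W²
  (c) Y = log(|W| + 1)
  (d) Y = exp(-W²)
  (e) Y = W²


Checking option (d) Y = exp(-W²):
  W = -1.026 -> Y = 0.349 ✓
  W = -0.857 -> Y = 0.48 ✓
  W = -0.867 -> Y = 0.471 ✓
All samples match this transformation.

(d) exp(-W²)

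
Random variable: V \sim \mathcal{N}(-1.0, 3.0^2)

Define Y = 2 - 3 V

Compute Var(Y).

For Y = aV + b: Var(Y) = a² * Var(V)
Var(V) = 3.0^2 = 9
Var(Y) = (-3)² * 9 = 9 * 9 = 81

81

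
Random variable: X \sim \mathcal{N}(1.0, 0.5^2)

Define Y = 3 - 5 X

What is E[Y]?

For Y = -5X + 3:
E[Y] = -5 * E[X] + 3
E[X] = 1.0 = 1
E[Y] = -5 * 1 + 3 = -2

-2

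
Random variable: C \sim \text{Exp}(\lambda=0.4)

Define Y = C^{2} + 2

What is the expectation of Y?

E[Y] = 1*E[C²] + 2
E[C] = 2.5
E[C²] = Var(C) + (E[C])² = 6.25 + 6.25 = 12.5
E[Y] = 1*12.5 + 2 = 14.5

14.5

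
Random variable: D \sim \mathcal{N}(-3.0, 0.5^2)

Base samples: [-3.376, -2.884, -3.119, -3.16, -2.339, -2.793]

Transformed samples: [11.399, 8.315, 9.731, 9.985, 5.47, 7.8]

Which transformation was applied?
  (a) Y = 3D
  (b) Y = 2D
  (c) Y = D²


Checking option (c) Y = D²:
  D = -3.376 -> Y = 11.399 ✓
  D = -2.884 -> Y = 8.315 ✓
  D = -3.119 -> Y = 9.731 ✓
All samples match this transformation.

(c) D²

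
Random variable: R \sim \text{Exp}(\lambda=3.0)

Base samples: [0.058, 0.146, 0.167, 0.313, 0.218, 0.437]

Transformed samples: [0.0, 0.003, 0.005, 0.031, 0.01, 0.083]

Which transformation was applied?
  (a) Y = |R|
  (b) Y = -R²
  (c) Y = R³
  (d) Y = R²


Checking option (c) Y = R³:
  R = 0.058 -> Y = 0.0 ✓
  R = 0.146 -> Y = 0.003 ✓
  R = 0.167 -> Y = 0.005 ✓
All samples match this transformation.

(c) R³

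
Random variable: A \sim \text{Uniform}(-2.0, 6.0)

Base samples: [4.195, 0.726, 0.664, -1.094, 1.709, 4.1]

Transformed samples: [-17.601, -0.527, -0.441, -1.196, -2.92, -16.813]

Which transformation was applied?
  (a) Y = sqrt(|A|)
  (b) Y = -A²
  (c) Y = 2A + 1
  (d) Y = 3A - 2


Checking option (b) Y = -A²:
  A = 4.195 -> Y = -17.601 ✓
  A = 0.726 -> Y = -0.527 ✓
  A = 0.664 -> Y = -0.441 ✓
All samples match this transformation.

(b) -A²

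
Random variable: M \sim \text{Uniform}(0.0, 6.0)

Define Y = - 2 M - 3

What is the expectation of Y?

For Y = -2M - 3:
E[Y] = -2 * E[M] - 3
E[M] = (0 + 6)/2 = 3
E[Y] = -2 * 3 - 3 = -9

-9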